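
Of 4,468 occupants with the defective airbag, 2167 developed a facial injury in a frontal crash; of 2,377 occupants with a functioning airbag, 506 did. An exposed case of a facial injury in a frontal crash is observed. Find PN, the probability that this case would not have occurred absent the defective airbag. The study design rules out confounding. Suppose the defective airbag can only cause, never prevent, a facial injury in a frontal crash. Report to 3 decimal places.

p₁ = P(outcome | exposed) = 2167/4468 = 0.485
p₀ = P(outcome | unexposed) = 506/2377 = 0.21287
Under exogeneity and monotonicity, PN = (p₁ − p₀) / p₁.
PN = (0.485 − 0.21287) / 0.485 = 0.27213 / 0.485 ≈ 0.5611

PN ≈ 0.561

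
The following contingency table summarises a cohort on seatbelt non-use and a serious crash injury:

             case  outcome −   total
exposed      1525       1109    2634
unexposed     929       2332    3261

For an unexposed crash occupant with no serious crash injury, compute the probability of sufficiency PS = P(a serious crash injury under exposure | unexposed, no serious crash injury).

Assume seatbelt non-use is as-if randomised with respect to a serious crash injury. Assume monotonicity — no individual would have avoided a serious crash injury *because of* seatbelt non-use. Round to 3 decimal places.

p₁ = P(outcome | exposed) = 1525/2634 = 0.57897
p₀ = P(outcome | unexposed) = 929/3261 = 0.28488
Under exogeneity and monotonicity, PS = (p₁ − p₀) / (1 − p₀).
PS = (0.57897 − 0.28488) / (1 − 0.28488) = 0.29409 / 0.71512 ≈ 0.4112

PS ≈ 0.411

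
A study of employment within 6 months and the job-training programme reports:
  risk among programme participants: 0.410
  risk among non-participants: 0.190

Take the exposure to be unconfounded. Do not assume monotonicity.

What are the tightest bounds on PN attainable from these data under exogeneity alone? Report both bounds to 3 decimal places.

0.537 ≤ PN ≤ 1.000

Let p₁ = 0.41, p₀ = 0.19.
Under exogeneity alone the bounds on PN are max{0,(p₁−p₀)/p₁} ≤ PN ≤ min{1,(1−p₀)/p₁}.
  lower = (p₁ − p₀)/p₁ = 0.22 / 0.41 ≈ 0.5366
  upper = min{1, (1 − p₀)/p₁} = 0.81 / 0.41 ≈ 1.9756 → capped at 1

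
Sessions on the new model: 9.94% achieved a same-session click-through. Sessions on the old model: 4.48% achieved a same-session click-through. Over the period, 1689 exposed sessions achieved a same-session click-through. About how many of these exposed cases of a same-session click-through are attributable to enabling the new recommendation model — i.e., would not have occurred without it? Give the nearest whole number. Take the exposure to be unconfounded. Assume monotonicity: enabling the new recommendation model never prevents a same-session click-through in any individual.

p₁ = 0.0994, p₀ = 0.0448.
PN = (p₁ − p₀)/p₁ = (0.0994 − 0.0448) / 0.0994 ≈ 0.54930.
Attributable cases ≈ PN × (exposed cases) = 0.54930 × 1689 ≈ 927.76.

about 928 cases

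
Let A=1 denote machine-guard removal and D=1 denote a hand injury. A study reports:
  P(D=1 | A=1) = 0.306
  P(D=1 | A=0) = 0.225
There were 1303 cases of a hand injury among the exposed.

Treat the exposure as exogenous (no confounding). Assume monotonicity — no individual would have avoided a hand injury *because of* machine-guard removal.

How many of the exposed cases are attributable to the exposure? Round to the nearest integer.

Let p₁ = 0.306, p₀ = 0.225.
PN = (p₁ − p₀)/p₁ = (0.306 − 0.225) / 0.306 ≈ 0.26471.
Attributable cases ≈ PN × (exposed cases) = 0.26471 × 1303 ≈ 344.91.

about 345 cases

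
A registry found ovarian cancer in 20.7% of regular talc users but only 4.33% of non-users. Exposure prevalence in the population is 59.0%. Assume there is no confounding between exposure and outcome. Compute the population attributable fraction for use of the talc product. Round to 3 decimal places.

p₁ = 0.207, p₀ = 0.0433.
Overall risk P(Y=1) = π·p₁ + (1−π)·p₀ = 0.59×0.207 + 0.41×0.0433 = 0.13988.
Under exogeneity, PAF = [P(Y=1) − p₀] / P(Y=1).
PAF = (0.13988 − 0.0433) / 0.13988 ≈ 0.6905

PAF ≈ 0.690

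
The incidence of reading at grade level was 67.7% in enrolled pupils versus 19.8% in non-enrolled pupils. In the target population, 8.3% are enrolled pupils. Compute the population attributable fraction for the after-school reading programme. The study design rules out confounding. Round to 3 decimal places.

p₁ = 0.677, p₀ = 0.198.
Overall risk P(Y=1) = π·p₁ + (1−π)·p₀ = 0.083×0.677 + 0.917×0.198 = 0.23776.
Under exogeneity, PAF = [P(Y=1) − p₀] / P(Y=1).
PAF = (0.23776 − 0.198) / 0.23776 ≈ 0.1672

PAF ≈ 0.167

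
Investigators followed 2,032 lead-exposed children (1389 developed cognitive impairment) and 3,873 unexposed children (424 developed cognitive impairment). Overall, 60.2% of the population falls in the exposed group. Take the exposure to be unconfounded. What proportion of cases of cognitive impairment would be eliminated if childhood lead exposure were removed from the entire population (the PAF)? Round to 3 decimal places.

p₁ = P(outcome | exposed) = 1389/2032 = 0.68356
p₀ = P(outcome | unexposed) = 424/3873 = 0.10948
Overall risk P(Y=1) = π·p₁ + (1−π)·p₀ = 0.602×0.68356 + 0.398×0.10948 = 0.45508.
Under exogeneity, PAF = [P(Y=1) − p₀] / P(Y=1).
PAF = (0.45508 − 0.10948) / 0.45508 ≈ 0.7594

PAF ≈ 0.759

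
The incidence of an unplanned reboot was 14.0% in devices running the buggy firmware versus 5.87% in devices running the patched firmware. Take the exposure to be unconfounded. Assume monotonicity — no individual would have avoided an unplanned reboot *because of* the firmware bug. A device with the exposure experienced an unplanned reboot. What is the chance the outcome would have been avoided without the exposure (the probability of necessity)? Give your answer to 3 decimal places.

PN ≈ 0.581

p₁ = 0.14, p₀ = 0.0587.
Under exogeneity and monotonicity, PN = (p₁ − p₀) / p₁.
PN = (0.14 − 0.0587) / 0.14 = 0.0813 / 0.14 ≈ 0.5807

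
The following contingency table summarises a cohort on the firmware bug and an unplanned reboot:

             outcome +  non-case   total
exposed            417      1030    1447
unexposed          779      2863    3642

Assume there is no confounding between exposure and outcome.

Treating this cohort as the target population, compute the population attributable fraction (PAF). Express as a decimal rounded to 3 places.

PAF ≈ 0.090

p₁ = P(outcome | exposed) = 417/1447 = 0.28818
p₀ = P(outcome | unexposed) = 779/3642 = 0.21389
Exposure prevalence π = 1447/5089 = 0.28434; overall risk P(Y=1) = 0.23502.
Under exogeneity, PAF = [P(Y=1) − p₀]/P(Y=1).
PAF = (0.23502 − 0.21389) / 0.23502 ≈ 0.0899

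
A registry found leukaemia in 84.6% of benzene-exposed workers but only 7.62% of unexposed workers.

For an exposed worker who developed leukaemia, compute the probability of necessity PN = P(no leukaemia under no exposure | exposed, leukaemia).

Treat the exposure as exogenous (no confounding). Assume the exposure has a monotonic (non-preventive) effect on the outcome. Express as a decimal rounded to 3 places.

PN ≈ 0.910

p₁ = 0.846, p₀ = 0.0762.
Under exogeneity and monotonicity, PN = (p₁ − p₀) / p₁.
PN = (0.846 − 0.0762) / 0.846 = 0.7698 / 0.846 ≈ 0.9099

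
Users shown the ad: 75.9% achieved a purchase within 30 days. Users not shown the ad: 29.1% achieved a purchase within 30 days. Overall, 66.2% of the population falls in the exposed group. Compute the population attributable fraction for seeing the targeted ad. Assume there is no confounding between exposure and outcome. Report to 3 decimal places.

PAF ≈ 0.516

p₁ = 0.759, p₀ = 0.291.
Overall risk P(Y=1) = π·p₁ + (1−π)·p₀ = 0.662×0.759 + 0.338×0.291 = 0.60082.
Under exogeneity, PAF = [P(Y=1) − p₀] / P(Y=1).
PAF = (0.60082 − 0.291) / 0.60082 ≈ 0.5157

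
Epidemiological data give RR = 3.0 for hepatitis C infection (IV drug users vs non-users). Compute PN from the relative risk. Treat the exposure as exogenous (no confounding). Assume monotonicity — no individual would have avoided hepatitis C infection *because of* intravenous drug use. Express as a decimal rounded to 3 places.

Under exogeneity and monotonicity, PN = (RR − 1) / RR = 1 − 1/RR.
PN = (3.0 − 1) / 3.0 = 2 / 3.0 ≈ 0.6667

PN ≈ 0.667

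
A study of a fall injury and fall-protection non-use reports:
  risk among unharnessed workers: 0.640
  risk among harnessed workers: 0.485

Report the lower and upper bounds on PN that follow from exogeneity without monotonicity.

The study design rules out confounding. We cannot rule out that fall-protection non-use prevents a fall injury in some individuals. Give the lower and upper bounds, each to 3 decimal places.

Let p₁ = 0.64, p₀ = 0.485.
Under exogeneity alone the bounds on PN are max{0,(p₁−p₀)/p₁} ≤ PN ≤ min{1,(1−p₀)/p₁}.
  lower = (p₁ − p₀)/p₁ = 0.155 / 0.64 ≈ 0.2422
  upper = min{1, (1 − p₀)/p₁} = 0.515 / 0.64 ≈ 0.8047

0.242 ≤ PN ≤ 0.805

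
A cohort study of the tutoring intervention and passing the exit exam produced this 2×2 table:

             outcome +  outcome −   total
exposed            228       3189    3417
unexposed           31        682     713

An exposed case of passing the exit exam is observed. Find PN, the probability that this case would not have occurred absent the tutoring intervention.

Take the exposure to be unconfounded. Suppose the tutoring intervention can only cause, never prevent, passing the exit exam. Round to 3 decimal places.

PN ≈ 0.348

p₁ = P(outcome | exposed) = 228/3417 = 0.066725
p₀ = P(outcome | unexposed) = 31/713 = 0.043478
Under exogeneity and monotonicity, PN = (p₁ − p₀)/p₁.
PN = (0.066725 − 0.043478) / 0.066725 ≈ 0.3484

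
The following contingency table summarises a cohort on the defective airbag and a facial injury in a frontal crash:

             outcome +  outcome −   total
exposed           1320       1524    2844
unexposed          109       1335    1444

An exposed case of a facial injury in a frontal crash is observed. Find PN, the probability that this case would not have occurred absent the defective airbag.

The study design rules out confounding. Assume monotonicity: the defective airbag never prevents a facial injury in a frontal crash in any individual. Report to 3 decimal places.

p₁ = P(outcome | exposed) = 1320/2844 = 0.46414
p₀ = P(outcome | unexposed) = 109/1444 = 0.075485
Under exogeneity and monotonicity, PN = (p₁ − p₀) / p₁.
PN = (0.46414 − 0.075485) / 0.46414 = 0.38865 / 0.46414 ≈ 0.8374

PN ≈ 0.837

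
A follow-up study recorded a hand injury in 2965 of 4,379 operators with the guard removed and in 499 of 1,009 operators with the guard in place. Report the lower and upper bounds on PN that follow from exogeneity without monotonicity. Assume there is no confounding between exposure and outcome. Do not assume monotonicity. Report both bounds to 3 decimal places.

0.270 ≤ PN ≤ 0.746

p₁ = P(outcome | exposed) = 2965/4379 = 0.6771
p₀ = P(outcome | unexposed) = 499/1009 = 0.49455
Under exogeneity alone the bounds on PN are max{0,(p₁−p₀)/p₁} ≤ PN ≤ min{1,(1−p₀)/p₁}.
  lower = (p₁ − p₀)/p₁ = 0.18255 / 0.6771 ≈ 0.2696
  upper = min{1, (1 − p₀)/p₁} = 0.50545 / 0.6771 ≈ 0.7465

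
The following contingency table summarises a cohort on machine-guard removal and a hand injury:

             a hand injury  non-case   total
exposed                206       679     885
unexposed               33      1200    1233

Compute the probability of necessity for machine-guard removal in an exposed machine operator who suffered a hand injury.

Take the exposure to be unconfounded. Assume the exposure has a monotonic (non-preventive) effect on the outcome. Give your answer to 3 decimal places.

p₁ = P(outcome | exposed) = 206/885 = 0.23277
p₀ = P(outcome | unexposed) = 33/1233 = 0.026764
Under exogeneity and monotonicity, PN = (p₁ − p₀)/p₁.
PN = (0.23277 − 0.026764) / 0.23277 ≈ 0.8850

PN ≈ 0.885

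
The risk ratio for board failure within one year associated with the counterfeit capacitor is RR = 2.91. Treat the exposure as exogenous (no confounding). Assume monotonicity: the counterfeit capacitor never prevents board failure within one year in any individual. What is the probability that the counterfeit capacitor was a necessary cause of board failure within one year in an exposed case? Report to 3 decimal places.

PN ≈ 0.656

Under exogeneity and monotonicity, PN = (RR − 1) / RR = 1 − 1/RR.
PN = (2.91 − 1) / 2.91 = 1.91 / 2.91 ≈ 0.6564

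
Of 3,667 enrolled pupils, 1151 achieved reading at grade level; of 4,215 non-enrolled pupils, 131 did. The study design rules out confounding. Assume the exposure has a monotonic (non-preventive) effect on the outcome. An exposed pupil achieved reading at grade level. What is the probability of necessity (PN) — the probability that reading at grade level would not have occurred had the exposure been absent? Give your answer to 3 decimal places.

p₁ = P(outcome | exposed) = 1151/3667 = 0.31388
p₀ = P(outcome | unexposed) = 131/4215 = 0.031079
Under exogeneity and monotonicity, PN = (p₁ − p₀) / p₁.
PN = (0.31388 − 0.031079) / 0.31388 = 0.2828 / 0.31388 ≈ 0.9010

PN ≈ 0.901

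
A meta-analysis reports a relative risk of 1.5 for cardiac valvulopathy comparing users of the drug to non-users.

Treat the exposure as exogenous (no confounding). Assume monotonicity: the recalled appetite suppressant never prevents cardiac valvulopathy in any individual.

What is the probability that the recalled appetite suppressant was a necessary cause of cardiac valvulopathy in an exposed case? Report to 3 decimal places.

PN ≈ 0.333

Under exogeneity and monotonicity, PN = (RR − 1) / RR = 1 − 1/RR.
PN = (1.5 − 1) / 1.5 = 0.5 / 1.5 ≈ 0.3333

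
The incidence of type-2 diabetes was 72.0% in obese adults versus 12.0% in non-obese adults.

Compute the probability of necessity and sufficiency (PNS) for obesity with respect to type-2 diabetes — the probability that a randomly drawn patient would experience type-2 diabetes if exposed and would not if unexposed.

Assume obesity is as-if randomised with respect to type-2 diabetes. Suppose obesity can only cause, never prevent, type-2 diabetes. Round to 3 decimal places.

PNS ≈ 0.600

p₁ = 0.72, p₀ = 0.12.
Under exogeneity and monotonicity, PNS = p₁ − p₀.
PNS = 0.72 − 0.12 = 0.6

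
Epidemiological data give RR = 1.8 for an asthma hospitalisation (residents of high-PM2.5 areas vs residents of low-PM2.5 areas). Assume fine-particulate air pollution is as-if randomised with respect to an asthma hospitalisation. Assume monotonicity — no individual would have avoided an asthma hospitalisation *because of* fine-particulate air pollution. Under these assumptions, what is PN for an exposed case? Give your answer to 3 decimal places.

PN ≈ 0.444

Under exogeneity and monotonicity, PN = (RR − 1) / RR = 1 − 1/RR.
PN = (1.8 − 1) / 1.8 = 0.8 / 1.8 ≈ 0.4444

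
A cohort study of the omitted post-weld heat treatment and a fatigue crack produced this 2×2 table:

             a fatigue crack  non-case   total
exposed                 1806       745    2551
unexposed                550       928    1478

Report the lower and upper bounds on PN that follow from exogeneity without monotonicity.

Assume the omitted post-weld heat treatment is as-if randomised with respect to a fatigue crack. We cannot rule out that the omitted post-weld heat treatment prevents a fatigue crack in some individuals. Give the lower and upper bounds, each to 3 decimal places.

p₁ = P(outcome | exposed) = 1806/2551 = 0.70796
p₀ = P(outcome | unexposed) = 550/1478 = 0.37212
Under exogeneity alone the bounds on PN are max{0,(p₁−p₀)/p₁} ≤ PN ≤ min{1,(1−p₀)/p₁}.
  lower = (p₁ − p₀)/p₁ = 0.33583 / 0.70796 ≈ 0.4744
  upper = min{1, (1 − p₀)/p₁} = 0.62788 / 0.70796 ≈ 0.8869

0.474 ≤ PN ≤ 0.887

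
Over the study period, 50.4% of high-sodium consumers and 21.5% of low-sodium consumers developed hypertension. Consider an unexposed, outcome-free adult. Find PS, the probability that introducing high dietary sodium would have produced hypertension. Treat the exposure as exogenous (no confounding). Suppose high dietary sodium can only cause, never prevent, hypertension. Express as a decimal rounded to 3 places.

p₁ = 0.504, p₀ = 0.215.
Under exogeneity and monotonicity, PS = (p₁ − p₀) / (1 − p₀).
PS = (0.504 − 0.215) / (1 − 0.215) = 0.289 / 0.785 ≈ 0.3682

PS ≈ 0.368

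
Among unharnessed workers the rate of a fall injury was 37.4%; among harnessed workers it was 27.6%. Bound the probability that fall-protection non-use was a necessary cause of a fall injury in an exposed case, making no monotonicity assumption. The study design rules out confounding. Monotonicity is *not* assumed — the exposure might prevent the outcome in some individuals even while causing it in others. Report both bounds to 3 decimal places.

p₁ = 0.374, p₀ = 0.276.
Under exogeneity alone the bounds on PN are max{0,(p₁−p₀)/p₁} ≤ PN ≤ min{1,(1−p₀)/p₁}.
  lower = (p₁ − p₀)/p₁ = 0.098 / 0.374 ≈ 0.2620
  upper = min{1, (1 − p₀)/p₁} = 0.724 / 0.374 ≈ 1.9358 → capped at 1

0.262 ≤ PN ≤ 1.000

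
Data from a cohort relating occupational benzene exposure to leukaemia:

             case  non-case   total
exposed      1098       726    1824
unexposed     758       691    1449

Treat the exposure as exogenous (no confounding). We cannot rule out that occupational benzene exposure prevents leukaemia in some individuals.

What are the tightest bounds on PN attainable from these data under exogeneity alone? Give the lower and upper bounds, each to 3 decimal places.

p₁ = P(outcome | exposed) = 1098/1824 = 0.60197
p₀ = P(outcome | unexposed) = 758/1449 = 0.52312
Under exogeneity alone the bounds on PN are max{0,(p₁−p₀)/p₁} ≤ PN ≤ min{1,(1−p₀)/p₁}.
  lower = (p₁ − p₀)/p₁ = 0.078854 / 0.60197 ≈ 0.1310
  upper = min{1, (1 − p₀)/p₁} = 0.47688 / 0.60197 ≈ 0.7922

0.131 ≤ PN ≤ 0.792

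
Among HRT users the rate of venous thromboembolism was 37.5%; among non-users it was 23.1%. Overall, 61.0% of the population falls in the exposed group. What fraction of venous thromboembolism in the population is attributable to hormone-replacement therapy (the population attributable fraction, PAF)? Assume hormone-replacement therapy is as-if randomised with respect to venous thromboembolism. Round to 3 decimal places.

p₁ = 0.375, p₀ = 0.231.
Overall risk P(Y=1) = π·p₁ + (1−π)·p₀ = 0.61×0.375 + 0.39×0.231 = 0.31884.
Under exogeneity, PAF = [P(Y=1) − p₀] / P(Y=1).
PAF = (0.31884 − 0.231) / 0.31884 ≈ 0.2755

PAF ≈ 0.275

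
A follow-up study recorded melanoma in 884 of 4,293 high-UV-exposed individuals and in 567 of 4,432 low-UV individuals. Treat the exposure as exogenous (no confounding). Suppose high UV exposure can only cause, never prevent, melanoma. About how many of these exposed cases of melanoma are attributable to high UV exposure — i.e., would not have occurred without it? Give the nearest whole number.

about 335 cases

p₁ = P(outcome | exposed) = 884/4293 = 0.20592
p₀ = P(outcome | unexposed) = 567/4432 = 0.12793
PN = (p₁ − p₀)/p₁ = (0.20592 − 0.12793) / 0.20592 ≈ 0.37871.
Attributable cases ≈ PN × (exposed cases) = 0.37871 × 884 ≈ 334.78.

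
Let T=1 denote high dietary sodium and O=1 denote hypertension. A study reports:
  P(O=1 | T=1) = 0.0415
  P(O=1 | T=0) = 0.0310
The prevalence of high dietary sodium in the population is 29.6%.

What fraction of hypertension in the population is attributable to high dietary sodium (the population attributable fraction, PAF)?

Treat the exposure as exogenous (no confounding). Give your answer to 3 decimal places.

PAF ≈ 0.091

Let p₁ = 0.0415, p₀ = 0.031.
Overall risk P(Y=1) = π·p₁ + (1−π)·p₀ = 0.296×0.0415 + 0.704×0.031 = 0.034108.
Under exogeneity, PAF = [P(Y=1) − p₀] / P(Y=1).
PAF = (0.034108 − 0.031) / 0.034108 ≈ 0.0911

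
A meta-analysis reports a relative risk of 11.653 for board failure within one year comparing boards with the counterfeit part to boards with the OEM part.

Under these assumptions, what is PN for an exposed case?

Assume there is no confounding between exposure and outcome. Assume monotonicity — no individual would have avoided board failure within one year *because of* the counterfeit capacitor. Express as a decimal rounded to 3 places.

PN ≈ 0.914

Under exogeneity and monotonicity, PN = (RR − 1) / RR = 1 − 1/RR.
PN = (11.653 − 1) / 11.653 = 10.65 / 11.653 ≈ 0.9142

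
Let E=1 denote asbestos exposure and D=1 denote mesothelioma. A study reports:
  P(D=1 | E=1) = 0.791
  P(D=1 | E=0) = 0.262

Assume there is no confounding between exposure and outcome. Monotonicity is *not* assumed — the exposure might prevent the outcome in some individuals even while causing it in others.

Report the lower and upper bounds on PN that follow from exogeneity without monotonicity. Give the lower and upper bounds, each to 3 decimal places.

0.669 ≤ PN ≤ 0.933

Let p₁ = 0.791, p₀ = 0.262.
Under exogeneity alone the bounds on PN are max{0,(p₁−p₀)/p₁} ≤ PN ≤ min{1,(1−p₀)/p₁}.
  lower = (p₁ − p₀)/p₁ = 0.529 / 0.791 ≈ 0.6688
  upper = min{1, (1 − p₀)/p₁} = 0.738 / 0.791 ≈ 0.9330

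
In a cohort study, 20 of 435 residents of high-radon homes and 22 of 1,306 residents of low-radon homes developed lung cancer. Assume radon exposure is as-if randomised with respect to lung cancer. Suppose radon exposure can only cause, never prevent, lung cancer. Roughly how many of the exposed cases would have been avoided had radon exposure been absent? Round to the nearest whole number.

about 13 cases

p₁ = P(outcome | exposed) = 20/435 = 0.045977
p₀ = P(outcome | unexposed) = 22/1306 = 0.016845
PN = (p₁ − p₀)/p₁ = (0.045977 − 0.016845) / 0.045977 ≈ 0.63361.
Attributable cases ≈ PN × (exposed cases) = 0.63361 × 20 ≈ 12.67.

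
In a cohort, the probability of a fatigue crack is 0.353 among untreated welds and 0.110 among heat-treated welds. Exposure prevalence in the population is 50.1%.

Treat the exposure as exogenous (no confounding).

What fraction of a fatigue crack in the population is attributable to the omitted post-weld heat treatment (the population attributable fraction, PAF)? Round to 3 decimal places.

PAF ≈ 0.525

Let p₁ = 0.353, p₀ = 0.11.
Overall risk P(Y=1) = π·p₁ + (1−π)·p₀ = 0.501×0.353 + 0.499×0.11 = 0.23174.
Under exogeneity, PAF = [P(Y=1) − p₀] / P(Y=1).
PAF = (0.23174 − 0.11) / 0.23174 ≈ 0.5253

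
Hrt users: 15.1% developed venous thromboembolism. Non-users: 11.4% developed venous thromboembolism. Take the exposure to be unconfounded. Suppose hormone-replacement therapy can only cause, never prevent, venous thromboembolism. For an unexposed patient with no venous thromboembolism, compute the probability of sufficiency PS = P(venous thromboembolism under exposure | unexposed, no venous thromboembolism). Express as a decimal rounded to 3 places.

p₁ = 0.151, p₀ = 0.114.
Under exogeneity and monotonicity, PS = (p₁ − p₀) / (1 − p₀).
PS = (0.151 − 0.114) / (1 − 0.114) = 0.037 / 0.886 ≈ 0.0418

PS ≈ 0.042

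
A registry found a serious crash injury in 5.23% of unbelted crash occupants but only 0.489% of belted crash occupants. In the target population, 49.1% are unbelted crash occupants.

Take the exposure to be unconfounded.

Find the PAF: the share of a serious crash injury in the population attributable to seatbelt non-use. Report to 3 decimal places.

p₁ = 0.0523, p₀ = 0.00489.
Overall risk P(Y=1) = π·p₁ + (1−π)·p₀ = 0.491×0.0523 + 0.509×0.00489 = 0.028168.
Under exogeneity, PAF = [P(Y=1) − p₀] / P(Y=1).
PAF = (0.028168 − 0.00489) / 0.028168 ≈ 0.8264

PAF ≈ 0.826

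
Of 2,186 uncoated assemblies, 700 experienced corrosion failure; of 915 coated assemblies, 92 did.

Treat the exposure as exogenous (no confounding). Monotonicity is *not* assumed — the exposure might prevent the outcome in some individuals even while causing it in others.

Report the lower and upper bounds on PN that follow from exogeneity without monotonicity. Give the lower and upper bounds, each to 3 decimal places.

0.686 ≤ PN ≤ 1.000

p₁ = P(outcome | exposed) = 700/2186 = 0.32022
p₀ = P(outcome | unexposed) = 92/915 = 0.10055
Under exogeneity alone the bounds on PN are max{0,(p₁−p₀)/p₁} ≤ PN ≤ min{1,(1−p₀)/p₁}.
  lower = (p₁ − p₀)/p₁ = 0.21967 / 0.32022 ≈ 0.6860
  upper = min{1, (1 − p₀)/p₁} = 0.89945 / 0.32022 ≈ 2.8089 → capped at 1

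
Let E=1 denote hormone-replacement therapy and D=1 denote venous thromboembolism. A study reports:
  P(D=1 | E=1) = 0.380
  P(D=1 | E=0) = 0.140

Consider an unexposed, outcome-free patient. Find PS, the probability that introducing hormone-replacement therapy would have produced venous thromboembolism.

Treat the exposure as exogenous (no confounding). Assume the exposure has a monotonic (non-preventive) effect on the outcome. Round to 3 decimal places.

Let p₁ = 0.38, p₀ = 0.14.
Under exogeneity and monotonicity, PS = (p₁ − p₀) / (1 − p₀).
PS = (0.38 − 0.14) / (1 − 0.14) = 0.24 / 0.86 ≈ 0.2791

PS ≈ 0.279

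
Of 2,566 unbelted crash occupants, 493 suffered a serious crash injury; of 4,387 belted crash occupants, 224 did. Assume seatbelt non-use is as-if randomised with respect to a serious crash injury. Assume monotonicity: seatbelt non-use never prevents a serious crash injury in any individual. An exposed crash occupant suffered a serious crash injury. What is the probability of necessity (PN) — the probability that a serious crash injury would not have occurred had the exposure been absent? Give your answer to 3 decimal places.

PN ≈ 0.734

p₁ = P(outcome | exposed) = 493/2566 = 0.19213
p₀ = P(outcome | unexposed) = 224/4387 = 0.05106
Under exogeneity and monotonicity, PN = (p₁ − p₀) / p₁.
PN = (0.19213 − 0.05106) / 0.19213 = 0.14107 / 0.19213 ≈ 0.7342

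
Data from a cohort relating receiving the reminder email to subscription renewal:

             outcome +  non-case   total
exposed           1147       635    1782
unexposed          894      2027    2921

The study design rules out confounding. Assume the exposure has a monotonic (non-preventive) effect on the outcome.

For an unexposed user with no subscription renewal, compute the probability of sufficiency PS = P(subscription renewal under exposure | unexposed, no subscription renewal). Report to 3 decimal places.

p₁ = P(outcome | exposed) = 1147/1782 = 0.64366
p₀ = P(outcome | unexposed) = 894/2921 = 0.30606
Under exogeneity and monotonicity, PS = (p₁ − p₀) / (1 − p₀).
PS = (0.64366 − 0.30606) / (1 − 0.30606) = 0.3376 / 0.69394 ≈ 0.4865

PS ≈ 0.486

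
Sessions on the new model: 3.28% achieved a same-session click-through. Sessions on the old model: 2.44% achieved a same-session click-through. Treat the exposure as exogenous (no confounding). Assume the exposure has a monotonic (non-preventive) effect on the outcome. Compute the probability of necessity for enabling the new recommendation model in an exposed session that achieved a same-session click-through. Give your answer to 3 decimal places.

PN ≈ 0.256

p₁ = 0.0328, p₀ = 0.0244.
Under exogeneity and monotonicity, PN = (p₁ − p₀) / p₁.
PN = (0.0328 − 0.0244) / 0.0328 = 0.0084 / 0.0328 ≈ 0.2561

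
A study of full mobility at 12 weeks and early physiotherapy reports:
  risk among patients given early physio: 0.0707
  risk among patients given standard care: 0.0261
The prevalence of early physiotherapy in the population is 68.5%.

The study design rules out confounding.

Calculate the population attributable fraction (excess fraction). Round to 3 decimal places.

PAF ≈ 0.539

Let p₁ = 0.0707, p₀ = 0.0261.
Overall risk P(Y=1) = π·p₁ + (1−π)·p₀ = 0.685×0.0707 + 0.315×0.0261 = 0.056651.
Under exogeneity, PAF = [P(Y=1) − p₀] / P(Y=1).
PAF = (0.056651 − 0.0261) / 0.056651 ≈ 0.5393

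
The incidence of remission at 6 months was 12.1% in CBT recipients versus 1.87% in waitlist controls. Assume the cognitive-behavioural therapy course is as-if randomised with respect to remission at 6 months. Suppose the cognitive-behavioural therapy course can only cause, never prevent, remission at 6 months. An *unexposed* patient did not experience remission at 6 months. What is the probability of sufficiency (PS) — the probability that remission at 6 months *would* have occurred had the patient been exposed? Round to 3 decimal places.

p₁ = 0.121, p₀ = 0.0187.
Under exogeneity and monotonicity, PS = (p₁ − p₀) / (1 − p₀).
PS = (0.121 − 0.0187) / (1 − 0.0187) = 0.1023 / 0.9813 ≈ 0.1042

PS ≈ 0.104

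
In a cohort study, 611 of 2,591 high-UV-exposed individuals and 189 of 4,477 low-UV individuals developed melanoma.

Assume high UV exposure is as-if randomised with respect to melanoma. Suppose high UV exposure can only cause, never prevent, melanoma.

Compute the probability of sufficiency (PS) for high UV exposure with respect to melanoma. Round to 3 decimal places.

PS ≈ 0.202

p₁ = P(outcome | exposed) = 611/2591 = 0.23582
p₀ = P(outcome | unexposed) = 189/4477 = 0.042216
Under exogeneity and monotonicity, PS = (p₁ − p₀) / (1 − p₀).
PS = (0.23582 − 0.042216) / (1 − 0.042216) = 0.1936 / 0.95778 ≈ 0.2021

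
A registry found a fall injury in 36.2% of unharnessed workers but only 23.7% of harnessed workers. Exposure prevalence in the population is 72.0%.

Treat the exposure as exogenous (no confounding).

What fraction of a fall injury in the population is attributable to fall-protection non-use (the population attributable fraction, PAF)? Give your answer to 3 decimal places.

PAF ≈ 0.275

p₁ = 0.362, p₀ = 0.237.
Overall risk P(Y=1) = π·p₁ + (1−π)·p₀ = 0.72×0.362 + 0.28×0.237 = 0.327.
Under exogeneity, PAF = [P(Y=1) − p₀] / P(Y=1).
PAF = (0.327 − 0.237) / 0.327 ≈ 0.2752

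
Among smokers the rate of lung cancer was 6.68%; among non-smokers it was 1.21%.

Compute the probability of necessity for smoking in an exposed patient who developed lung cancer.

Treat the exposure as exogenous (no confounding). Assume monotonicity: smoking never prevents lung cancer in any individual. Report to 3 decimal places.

p₁ = 0.0668, p₀ = 0.0121.
Under exogeneity and monotonicity, PN = (p₁ − p₀) / p₁.
PN = (0.0668 − 0.0121) / 0.0668 = 0.0547 / 0.0668 ≈ 0.8189

PN ≈ 0.819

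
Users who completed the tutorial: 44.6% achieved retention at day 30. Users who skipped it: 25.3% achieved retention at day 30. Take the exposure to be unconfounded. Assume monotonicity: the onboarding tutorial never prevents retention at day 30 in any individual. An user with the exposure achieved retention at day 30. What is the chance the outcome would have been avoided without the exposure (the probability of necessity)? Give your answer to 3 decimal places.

p₁ = 0.446, p₀ = 0.253.
Under exogeneity and monotonicity, PN = (p₁ − p₀) / p₁.
PN = (0.446 − 0.253) / 0.446 = 0.193 / 0.446 ≈ 0.4327

PN ≈ 0.433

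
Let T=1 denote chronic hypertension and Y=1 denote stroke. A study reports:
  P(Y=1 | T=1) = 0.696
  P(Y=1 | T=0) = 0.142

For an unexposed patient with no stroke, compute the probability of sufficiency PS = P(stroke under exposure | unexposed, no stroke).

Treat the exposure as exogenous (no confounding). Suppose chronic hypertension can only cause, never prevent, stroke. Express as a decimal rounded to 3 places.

PS ≈ 0.646

Let p₁ = 0.696, p₀ = 0.142.
Under exogeneity and monotonicity, PS = (p₁ − p₀) / (1 − p₀).
PS = (0.696 − 0.142) / (1 − 0.142) = 0.554 / 0.858 ≈ 0.6457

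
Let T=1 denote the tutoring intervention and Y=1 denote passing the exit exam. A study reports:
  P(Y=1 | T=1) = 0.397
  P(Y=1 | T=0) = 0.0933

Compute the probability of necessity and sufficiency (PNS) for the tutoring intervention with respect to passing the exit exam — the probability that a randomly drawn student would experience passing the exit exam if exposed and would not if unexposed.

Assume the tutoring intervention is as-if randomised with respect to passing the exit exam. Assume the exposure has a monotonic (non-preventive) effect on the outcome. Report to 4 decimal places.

Let p₁ = 0.397, p₀ = 0.0933.
Under exogeneity and monotonicity, PNS = p₁ − p₀.
PNS = 0.397 − 0.0933 = 0.3037

PNS ≈ 0.3037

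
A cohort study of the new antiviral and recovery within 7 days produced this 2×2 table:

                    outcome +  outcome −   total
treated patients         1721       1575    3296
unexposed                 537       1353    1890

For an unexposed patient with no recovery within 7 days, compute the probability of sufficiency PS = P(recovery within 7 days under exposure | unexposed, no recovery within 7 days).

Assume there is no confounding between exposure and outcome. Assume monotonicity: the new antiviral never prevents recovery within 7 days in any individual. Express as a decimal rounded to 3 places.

p₁ = P(outcome | exposed) = 1721/3296 = 0.52215
p₀ = P(outcome | unexposed) = 537/1890 = 0.28413
Under exogeneity and monotonicity, PS = (p₁ − p₀) / (1 − p₀).
PS = (0.52215 − 0.28413) / (1 − 0.28413) = 0.23802 / 0.71587 ≈ 0.3325

PS ≈ 0.332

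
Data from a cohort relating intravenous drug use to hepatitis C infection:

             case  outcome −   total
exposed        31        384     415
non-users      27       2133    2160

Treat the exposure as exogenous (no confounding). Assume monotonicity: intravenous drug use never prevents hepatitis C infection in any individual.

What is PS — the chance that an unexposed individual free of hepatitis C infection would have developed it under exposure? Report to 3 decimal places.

p₁ = P(outcome | exposed) = 31/415 = 0.074699
p₀ = P(outcome | unexposed) = 27/2160 = 0.0125
Under exogeneity and monotonicity, PS = (p₁ − p₀)/(1 − p₀).
PS = (0.074699 − 0.0125) / 0.9875 ≈ 0.0630

PS ≈ 0.063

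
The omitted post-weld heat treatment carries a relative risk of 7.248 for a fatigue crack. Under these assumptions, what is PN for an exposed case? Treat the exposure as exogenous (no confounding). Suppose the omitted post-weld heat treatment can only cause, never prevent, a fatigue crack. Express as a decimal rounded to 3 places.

PN ≈ 0.862

Under exogeneity and monotonicity, PN = (RR − 1) / RR = 1 − 1/RR.
PN = (7.248 − 1) / 7.248 = 6.248 / 7.248 ≈ 0.8620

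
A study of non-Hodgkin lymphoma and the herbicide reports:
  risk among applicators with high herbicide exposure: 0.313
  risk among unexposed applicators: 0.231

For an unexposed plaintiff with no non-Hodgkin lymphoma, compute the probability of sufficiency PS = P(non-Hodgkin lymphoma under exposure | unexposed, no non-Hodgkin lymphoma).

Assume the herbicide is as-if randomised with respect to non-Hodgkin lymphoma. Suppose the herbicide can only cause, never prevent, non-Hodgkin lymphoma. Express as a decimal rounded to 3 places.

Let p₁ = 0.313, p₀ = 0.231.
Under exogeneity and monotonicity, PS = (p₁ − p₀) / (1 − p₀).
PS = (0.313 − 0.231) / (1 − 0.231) = 0.082 / 0.769 ≈ 0.1066

PS ≈ 0.107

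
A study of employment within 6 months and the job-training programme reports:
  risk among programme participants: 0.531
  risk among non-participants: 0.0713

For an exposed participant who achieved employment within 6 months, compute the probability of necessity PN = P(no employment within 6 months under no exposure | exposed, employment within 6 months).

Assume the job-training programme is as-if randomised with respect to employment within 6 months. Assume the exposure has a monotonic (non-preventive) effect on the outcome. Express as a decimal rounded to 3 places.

PN ≈ 0.866

Let p₁ = 0.531, p₀ = 0.0713.
Under exogeneity and monotonicity, PN = (p₁ − p₀) / p₁.
PN = (0.531 − 0.0713) / 0.531 = 0.4597 / 0.531 ≈ 0.8657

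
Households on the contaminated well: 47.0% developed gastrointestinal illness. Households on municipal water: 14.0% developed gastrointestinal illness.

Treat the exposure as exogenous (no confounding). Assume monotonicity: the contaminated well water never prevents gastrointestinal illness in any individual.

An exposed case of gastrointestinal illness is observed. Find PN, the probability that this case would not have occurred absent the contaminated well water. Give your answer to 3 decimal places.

PN ≈ 0.702

p₁ = 0.47, p₀ = 0.14.
Under exogeneity and monotonicity, PN = (p₁ − p₀) / p₁.
PN = (0.47 − 0.14) / 0.47 = 0.33 / 0.47 ≈ 0.7021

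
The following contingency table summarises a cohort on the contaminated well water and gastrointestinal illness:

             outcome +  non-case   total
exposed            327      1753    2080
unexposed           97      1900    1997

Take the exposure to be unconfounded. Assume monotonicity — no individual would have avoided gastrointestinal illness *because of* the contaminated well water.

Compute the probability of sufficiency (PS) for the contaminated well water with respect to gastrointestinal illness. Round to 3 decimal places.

PS ≈ 0.114

p₁ = P(outcome | exposed) = 327/2080 = 0.15721
p₀ = P(outcome | unexposed) = 97/1997 = 0.048573
Under exogeneity and monotonicity, PS = (p₁ − p₀) / (1 − p₀).
PS = (0.15721 − 0.048573) / (1 − 0.048573) = 0.10864 / 0.95143 ≈ 0.1142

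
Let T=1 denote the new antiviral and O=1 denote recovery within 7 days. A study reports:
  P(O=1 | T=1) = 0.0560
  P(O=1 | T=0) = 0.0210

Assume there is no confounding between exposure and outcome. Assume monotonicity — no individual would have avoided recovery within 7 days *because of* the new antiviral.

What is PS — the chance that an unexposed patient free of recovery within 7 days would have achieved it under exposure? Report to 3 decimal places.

Let p₁ = 0.056, p₀ = 0.021.
Under exogeneity and monotonicity, PS = (p₁ − p₀) / (1 − p₀).
PS = (0.056 − 0.021) / (1 − 0.021) = 0.035 / 0.979 ≈ 0.0358

PS ≈ 0.036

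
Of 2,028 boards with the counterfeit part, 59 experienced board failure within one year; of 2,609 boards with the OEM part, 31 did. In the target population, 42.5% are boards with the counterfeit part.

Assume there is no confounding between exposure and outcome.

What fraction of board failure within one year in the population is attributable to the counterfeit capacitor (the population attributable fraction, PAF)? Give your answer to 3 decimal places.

p₁ = P(outcome | exposed) = 59/2028 = 0.029093
p₀ = P(outcome | unexposed) = 31/2609 = 0.011882
Overall risk P(Y=1) = π·p₁ + (1−π)·p₀ = 0.425×0.029093 + 0.575×0.011882 = 0.019197.
Under exogeneity, PAF = [P(Y=1) − p₀] / P(Y=1).
PAF = (0.019197 − 0.011882) / 0.019197 ≈ 0.3810

PAF ≈ 0.381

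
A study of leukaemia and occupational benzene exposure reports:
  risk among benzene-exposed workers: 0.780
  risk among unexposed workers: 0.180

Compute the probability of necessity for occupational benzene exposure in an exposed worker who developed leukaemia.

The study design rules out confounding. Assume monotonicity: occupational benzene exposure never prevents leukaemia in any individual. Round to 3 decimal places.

PN ≈ 0.769

Let p₁ = 0.78, p₀ = 0.18.
Under exogeneity and monotonicity, PN = (p₁ − p₀) / p₁.
PN = (0.78 − 0.18) / 0.78 = 0.6 / 0.78 ≈ 0.7692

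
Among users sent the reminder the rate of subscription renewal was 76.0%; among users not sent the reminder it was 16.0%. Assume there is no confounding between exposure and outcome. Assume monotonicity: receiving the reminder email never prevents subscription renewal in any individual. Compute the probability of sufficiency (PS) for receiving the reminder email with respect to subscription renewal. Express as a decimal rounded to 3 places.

p₁ = 0.76, p₀ = 0.16.
Under exogeneity and monotonicity, PS = (p₁ − p₀) / (1 − p₀).
PS = (0.76 − 0.16) / (1 − 0.16) = 0.6 / 0.84 ≈ 0.7143

PS ≈ 0.714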